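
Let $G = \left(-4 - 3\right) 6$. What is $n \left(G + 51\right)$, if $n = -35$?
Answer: $-315$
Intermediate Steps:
$G = -42$ ($G = \left(-7\right) 6 = -42$)
$n \left(G + 51\right) = - 35 \left(-42 + 51\right) = \left(-35\right) 9 = -315$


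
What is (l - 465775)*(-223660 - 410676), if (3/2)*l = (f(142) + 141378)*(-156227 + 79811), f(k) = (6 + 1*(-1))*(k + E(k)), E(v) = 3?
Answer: 4592441038136352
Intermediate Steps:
f(k) = 15 + 5*k (f(k) = (6 + 1*(-1))*(k + 3) = (6 - 1)*(3 + k) = 5*(3 + k) = 15 + 5*k)
l = -7239295232 (l = 2*(((15 + 5*142) + 141378)*(-156227 + 79811))/3 = 2*(((15 + 710) + 141378)*(-76416))/3 = 2*((725 + 141378)*(-76416))/3 = 2*(142103*(-76416))/3 = (2/3)*(-10858942848) = -7239295232)
(l - 465775)*(-223660 - 410676) = (-7239295232 - 465775)*(-223660 - 410676) = -7239761007*(-634336) = 4592441038136352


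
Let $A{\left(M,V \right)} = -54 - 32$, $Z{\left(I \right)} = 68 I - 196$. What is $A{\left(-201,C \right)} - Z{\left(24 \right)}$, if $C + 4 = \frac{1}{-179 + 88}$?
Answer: $-1522$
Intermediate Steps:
$Z{\left(I \right)} = -196 + 68 I$
$C = - \frac{365}{91}$ ($C = -4 + \frac{1}{-179 + 88} = -4 + \frac{1}{-91} = -4 - \frac{1}{91} = - \frac{365}{91} \approx -4.011$)
$A{\left(M,V \right)} = -86$
$A{\left(-201,C \right)} - Z{\left(24 \right)} = -86 - \left(-196 + 68 \cdot 24\right) = -86 - \left(-196 + 1632\right) = -86 - 1436 = -1522$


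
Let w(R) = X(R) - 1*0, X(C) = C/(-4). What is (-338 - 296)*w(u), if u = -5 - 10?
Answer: -4755/2 ≈ -2377.5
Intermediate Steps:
X(C) = -C/4 (X(C) = C*(-¼) = -C/4)
u = -15
w(R) = -R/4 (w(R) = -R/4 - 1*0 = -R/4 + 0 = -R/4)
(-338 - 296)*w(u) = (-338 - 296)*(-¼*(-15)) = -634*15/4 = -4755/2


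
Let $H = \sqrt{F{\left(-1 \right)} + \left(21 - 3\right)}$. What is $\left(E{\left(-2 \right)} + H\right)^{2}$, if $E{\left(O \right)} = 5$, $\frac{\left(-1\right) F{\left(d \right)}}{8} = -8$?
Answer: $\left(5 + \sqrt{82}\right)^{2} \approx 197.55$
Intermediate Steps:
$F{\left(d \right)} = 64$ ($F{\left(d \right)} = \left(-8\right) \left(-8\right) = 64$)
$H = \sqrt{82}$ ($H = \sqrt{64 + \left(21 - 3\right)} = \sqrt{64 + 18} = \sqrt{82} \approx 9.0554$)
$\left(E{\left(-2 \right)} + H\right)^{2} = \left(5 + \sqrt{82}\right)^{2}$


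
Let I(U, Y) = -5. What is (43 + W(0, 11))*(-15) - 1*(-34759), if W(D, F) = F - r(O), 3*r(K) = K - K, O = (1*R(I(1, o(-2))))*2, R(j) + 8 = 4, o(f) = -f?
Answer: 33949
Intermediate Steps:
R(j) = -4 (R(j) = -8 + 4 = -4)
O = -8 (O = (1*(-4))*2 = -4*2 = -8)
r(K) = 0 (r(K) = (K - K)/3 = (⅓)*0 = 0)
W(D, F) = F (W(D, F) = F - 1*0 = F + 0 = F)
(43 + W(0, 11))*(-15) - 1*(-34759) = (43 + 11)*(-15) - 1*(-34759) = 54*(-15) + 34759 = -810 + 34759 = 33949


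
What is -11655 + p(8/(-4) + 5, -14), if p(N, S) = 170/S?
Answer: -81670/7 ≈ -11667.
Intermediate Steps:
-11655 + p(8/(-4) + 5, -14) = -11655 + 170/(-14) = -11655 + 170*(-1/14) = -11655 - 85/7 = -81670/7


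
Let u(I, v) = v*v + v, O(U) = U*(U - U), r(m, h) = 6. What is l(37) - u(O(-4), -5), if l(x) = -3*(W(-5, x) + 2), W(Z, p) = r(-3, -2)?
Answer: -44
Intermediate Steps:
O(U) = 0 (O(U) = U*0 = 0)
W(Z, p) = 6
u(I, v) = v + v**2 (u(I, v) = v**2 + v = v + v**2)
l(x) = -24 (l(x) = -3*(6 + 2) = -3*8 = -24)
l(37) - u(O(-4), -5) = -24 - (-5)*(1 - 5) = -24 - (-5)*(-4) = -24 - 1*20 = -24 - 20 = -44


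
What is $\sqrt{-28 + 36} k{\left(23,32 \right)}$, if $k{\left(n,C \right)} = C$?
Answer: $64 \sqrt{2} \approx 90.51$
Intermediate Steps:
$\sqrt{-28 + 36} k{\left(23,32 \right)} = \sqrt{-28 + 36} \cdot 32 = \sqrt{8} \cdot 32 = 2 \sqrt{2} \cdot 32 = 64 \sqrt{2}$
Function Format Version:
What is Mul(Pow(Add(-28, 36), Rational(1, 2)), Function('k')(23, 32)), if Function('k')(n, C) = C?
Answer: Mul(64, Pow(2, Rational(1, 2))) ≈ 90.510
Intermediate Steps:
Mul(Pow(Add(-28, 36), Rational(1, 2)), Function('k')(23, 32)) = Mul(Pow(Add(-28, 36), Rational(1, 2)), 32) = Mul(Pow(8, Rational(1, 2)), 32) = Mul(Mul(2, Pow(2, Rational(1, 2))), 32) = Mul(64, Pow(2, Rational(1, 2)))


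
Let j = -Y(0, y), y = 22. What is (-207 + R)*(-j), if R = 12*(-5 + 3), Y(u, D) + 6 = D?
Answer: -3696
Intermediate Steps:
Y(u, D) = -6 + D
j = -16 (j = -(-6 + 22) = -1*16 = -16)
R = -24 (R = 12*(-2) = -24)
(-207 + R)*(-j) = (-207 - 24)*(-1*(-16)) = -231*16 = -3696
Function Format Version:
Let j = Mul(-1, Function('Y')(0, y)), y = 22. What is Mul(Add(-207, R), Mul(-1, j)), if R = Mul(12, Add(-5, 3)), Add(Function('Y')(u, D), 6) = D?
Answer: -3696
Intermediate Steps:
Function('Y')(u, D) = Add(-6, D)
j = -16 (j = Mul(-1, Add(-6, 22)) = Mul(-1, 16) = -16)
R = -24 (R = Mul(12, -2) = -24)
Mul(Add(-207, R), Mul(-1, j)) = Mul(Add(-207, -24), Mul(-1, -16)) = Mul(-231, 16) = -3696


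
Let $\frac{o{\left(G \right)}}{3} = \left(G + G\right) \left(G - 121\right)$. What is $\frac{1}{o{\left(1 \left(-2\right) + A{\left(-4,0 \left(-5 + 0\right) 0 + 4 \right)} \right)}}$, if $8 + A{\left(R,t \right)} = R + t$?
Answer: $\frac{1}{7860} \approx 0.00012723$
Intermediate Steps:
$A{\left(R,t \right)} = -8 + R + t$ ($A{\left(R,t \right)} = -8 + \left(R + t\right) = -8 + R + t$)
$o{\left(G \right)} = 6 G \left(-121 + G\right)$ ($o{\left(G \right)} = 3 \left(G + G\right) \left(G - 121\right) = 3 \cdot 2 G \left(-121 + G\right) = 6 G \left(-121 + G\right)$)
$\frac{1}{o{\left(1 \left(-2\right) + A{\left(-4,0 \left(-5 + 0\right) 0 + 4 \right)} \right)}} = \frac{1}{6 \left(1 \left(-2\right) - 8\right) \left(-121 + \left(1 \left(-2\right) - 8\right)\right)} = \frac{1}{6 \left(-2 - 8\right) \left(-121 - 10\right)} = \frac{1}{6 \left(-10\right) \left(-121 - 10\right)} = \frac{1}{6 \left(-10\right) \left(-131\right)} = \frac{1}{7860}$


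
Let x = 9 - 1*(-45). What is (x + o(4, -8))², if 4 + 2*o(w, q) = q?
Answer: 2304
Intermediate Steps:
o(w, q) = -2 + q/2
x = 54 (x = 9 + 45 = 54)
(x + o(4, -8))² = (54 + (-2 + (½)*(-8)))² = (54 + (-2 - 4))² = (54 - 6)² = 48² = 2304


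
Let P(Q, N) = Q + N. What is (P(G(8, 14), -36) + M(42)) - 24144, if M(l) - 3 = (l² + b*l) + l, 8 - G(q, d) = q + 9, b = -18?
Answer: -23136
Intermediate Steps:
G(q, d) = -1 - q (G(q, d) = 8 - (q + 9) = 8 - (9 + q) = 8 + (-9 - q) = -1 - q)
P(Q, N) = N + Q
M(l) = 3 + l² - 17*l (M(l) = 3 + ((l² - 18*l) + l) = 3 + (l² - 17*l) = 3 + l² - 17*l)
(P(G(8, 14), -36) + M(42)) - 24144 = ((-36 + (-1 - 1*8)) + (3 + 42² - 17*42)) - 24144 = ((-36 + (-1 - 8)) + (3 + 1764 - 714)) - 24144 = ((-36 - 9) + 1053) - 24144 = (-45 + 1053) - 24144 = 1008 - 24144 = -23136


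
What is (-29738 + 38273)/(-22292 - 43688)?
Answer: -1707/13196 ≈ -0.12936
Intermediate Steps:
(-29738 + 38273)/(-22292 - 43688) = 8535/(-65980) = 8535*(-1/65980) = -1707/13196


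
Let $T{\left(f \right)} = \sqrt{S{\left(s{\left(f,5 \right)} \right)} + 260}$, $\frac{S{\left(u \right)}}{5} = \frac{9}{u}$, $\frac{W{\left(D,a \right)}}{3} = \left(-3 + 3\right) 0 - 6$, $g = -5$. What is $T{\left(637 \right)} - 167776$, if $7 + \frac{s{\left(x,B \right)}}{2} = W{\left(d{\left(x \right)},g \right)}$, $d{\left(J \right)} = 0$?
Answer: $-167776 + \frac{\sqrt{25910}}{10} \approx -1.6776 \cdot 10^{5}$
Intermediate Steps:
$W{\left(D,a \right)} = -18$ ($W{\left(D,a \right)} = 3 \left(\left(-3 + 3\right) 0 - 6\right) = 3 \left(0 \cdot 0 - 6\right) = 3 \left(0 - 6\right) = 3 \left(-6\right) = -18$)
$s{\left(x,B \right)} = -50$ ($s{\left(x,B \right)} = -14 + 2 \left(-18\right) = -14 - 36 = -50$)
$S{\left(u \right)} = \frac{45}{u}$ ($S{\left(u \right)} = 5 \frac{9}{u} = \frac{45}{u}$)
$T{\left(f \right)} = \frac{\sqrt{25910}}{10}$ ($T{\left(f \right)} = \sqrt{\frac{45}{-50} + 260} = \sqrt{45 \left(- \frac{1}{50}\right) + 260} = \sqrt{- \frac{9}{10} + 260} = \sqrt{\frac{2591}{10}} = \frac{\sqrt{25910}}{10}$)
$T{\left(637 \right)} - 167776 = \frac{\sqrt{25910}}{10} - 167776 = -167776 + \frac{\sqrt{25910}}{10}$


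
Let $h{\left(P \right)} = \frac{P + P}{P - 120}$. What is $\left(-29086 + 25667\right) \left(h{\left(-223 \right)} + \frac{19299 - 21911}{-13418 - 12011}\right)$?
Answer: $- \frac{41839157750}{8722147} \approx -4796.9$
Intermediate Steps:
$h{\left(P \right)} = \frac{2 P}{-120 + P}$
$\left(-29086 + 25667\right) \left(h{\left(-223 \right)} + \frac{19299 - 21911}{-13418 - 12011}\right) = \left(-29086 + 25667\right) \left(2 \left(-223\right) \frac{1}{-120 - 223} + \frac{19299 - 21911}{-13418 - 12011}\right) = - 3419 \left(2 \left(-223\right) \frac{1}{-343} - \frac{2612}{-25429}\right) = - 3419 \left(2 \left(-223\right) \left(- \frac{1}{343}\right) - - \frac{2612}{25429}\right) = - 3419 \left(\frac{446}{343} + \frac{2612}{25429}\right) = \left(-3419\right) \frac{12237250}{8722147} = - \frac{41839157750}{8722147}$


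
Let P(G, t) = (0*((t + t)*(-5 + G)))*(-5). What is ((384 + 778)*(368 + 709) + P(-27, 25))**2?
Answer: 1566187172676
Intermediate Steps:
P(G, t) = 0 (P(G, t) = (0*((2*t)*(-5 + G)))*(-5) = (0*(2*t*(-5 + G)))*(-5) = 0*(-5) = 0)
((384 + 778)*(368 + 709) + P(-27, 25))**2 = ((384 + 778)*(368 + 709) + 0)**2 = (1162*1077 + 0)**2 = (1251474 + 0)**2 = 1251474**2 = 1566187172676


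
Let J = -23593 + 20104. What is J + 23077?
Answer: 19588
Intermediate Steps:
J = -3489
J + 23077 = -3489 + 23077 = 19588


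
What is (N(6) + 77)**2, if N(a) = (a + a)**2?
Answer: 48841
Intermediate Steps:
N(a) = 4*a**2 (N(a) = (2*a)**2 = 4*a**2)
(N(6) + 77)**2 = (4*6**2 + 77)**2 = (4*36 + 77)**2 = (144 + 77)**2 = 221**2 = 48841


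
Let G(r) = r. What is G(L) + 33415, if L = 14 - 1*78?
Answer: 33351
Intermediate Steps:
L = -64 (L = 14 - 78 = -64)
G(L) + 33415 = -64 + 33415 = 33351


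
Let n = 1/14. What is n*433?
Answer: 433/14 ≈ 30.929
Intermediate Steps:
n = 1/14 ≈ 0.071429
n*433 = (1/14)*433 = 433/14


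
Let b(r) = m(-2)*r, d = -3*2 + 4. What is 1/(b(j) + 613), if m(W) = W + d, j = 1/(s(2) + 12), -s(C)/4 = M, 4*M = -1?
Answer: 13/7965 ≈ 0.0016321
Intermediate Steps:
M = -1/4 (M = (1/4)*(-1) = -1/4 ≈ -0.25000)
s(C) = 1 (s(C) = -4*(-1/4) = 1)
j = 1/13 (j = 1/(1 + 12) = 1/13 ≈ 0.076923)
d = -2 (d = -6 + 4 = -2)
m(W) = -2 + W (m(W) = W - 2 = -2 + W)
b(r) = -4*r (b(r) = (-2 - 2)*r = -4*r)
1/(b(j) + 613) = 1/(-4*1/13 + 613) = 1/(-4/13 + 613) = 1/(7965/13) = 13/7965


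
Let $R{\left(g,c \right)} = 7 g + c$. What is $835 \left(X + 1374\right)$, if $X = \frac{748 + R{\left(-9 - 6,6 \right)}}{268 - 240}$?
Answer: $\frac{32666035}{28} \approx 1.1666 \cdot 10^{6}$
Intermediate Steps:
$R{\left(g,c \right)} = c + 7 g$
$X = \frac{649}{28}$ ($X = \frac{748 + \left(6 + 7 \left(-9 - 6\right)\right)}{268 - 240} = \frac{748 + \left(6 + 7 \left(-9 - 6\right)\right)}{28} = \left(748 + \left(6 + 7 \left(-15\right)\right)\right) \frac{1}{28} = \left(748 + \left(6 - 105\right)\right) \frac{1}{28} = \left(748 - 99\right) \frac{1}{28} = 649 \cdot \frac{1}{28} = \frac{649}{28} \approx 23.179$)
$835 \left(X + 1374\right) = 835 \left(\frac{649}{28} + 1374\right) = 835 \cdot \frac{39121}{28} = \frac{32666035}{28}$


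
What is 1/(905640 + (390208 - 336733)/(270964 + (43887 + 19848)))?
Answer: 334699/303116855835 ≈ 1.1042e-6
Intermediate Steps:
1/(905640 + (390208 - 336733)/(270964 + (43887 + 19848))) = 1/(905640 + 53475/(270964 + 63735)) = 1/(905640 + 53475/334699) = 1/(303116855835/334699) = 334699/303116855835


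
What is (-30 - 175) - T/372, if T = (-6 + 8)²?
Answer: -19066/93 ≈ -205.01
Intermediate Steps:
T = 4 (T = 2² = 4)
(-30 - 175) - T/372 = (-30 - 175) - 4/372 = -205 - 4/372 = -205 - 1*1/93 = -205 - 1/93 = -19066/93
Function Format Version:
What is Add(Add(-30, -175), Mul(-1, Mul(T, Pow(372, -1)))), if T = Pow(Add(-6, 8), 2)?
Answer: Rational(-19066, 93) ≈ -205.01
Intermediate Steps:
T = 4 (T = Pow(2, 2) = 4)
Add(Add(-30, -175), Mul(-1, Mul(T, Pow(372, -1)))) = Add(Add(-30, -175), Mul(-1, Mul(4, Pow(372, -1)))) = Add(-205, Mul(-1, Mul(4, Rational(1, 372)))) = Add(-205, Mul(-1, Rational(1, 93))) = Add(-205, Rational(-1, 93)) = Rational(-19066, 93)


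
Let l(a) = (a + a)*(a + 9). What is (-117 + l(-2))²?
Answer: 21025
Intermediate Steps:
l(a) = 2*a*(9 + a) (l(a) = (2*a)*(9 + a) = 2*a*(9 + a))
(-117 + l(-2))² = (-117 + 2*(-2)*(9 - 2))² = (-117 + 2*(-2)*7)² = (-117 - 28)² = (-145)² = 21025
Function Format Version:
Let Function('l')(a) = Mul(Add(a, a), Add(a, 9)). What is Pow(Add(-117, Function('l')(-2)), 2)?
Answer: 21025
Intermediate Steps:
Function('l')(a) = Mul(2, a, Add(9, a)) (Function('l')(a) = Mul(Mul(2, a), Add(9, a)) = Mul(2, a, Add(9, a)))
Pow(Add(-117, Function('l')(-2)), 2) = Pow(Add(-117, Mul(2, -2, Add(9, -2))), 2) = Pow(Add(-117, Mul(2, -2, 7)), 2) = Pow(Add(-117, -28), 2) = Pow(-145, 2) = 21025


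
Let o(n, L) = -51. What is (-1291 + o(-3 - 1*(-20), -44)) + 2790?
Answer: 1448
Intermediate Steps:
(-1291 + o(-3 - 1*(-20), -44)) + 2790 = (-1291 - 51) + 2790 = -1342 + 2790 = 1448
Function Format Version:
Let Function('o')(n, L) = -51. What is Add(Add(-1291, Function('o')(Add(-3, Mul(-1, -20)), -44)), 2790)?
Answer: 1448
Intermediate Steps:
Add(Add(-1291, Function('o')(Add(-3, Mul(-1, -20)), -44)), 2790) = Add(Add(-1291, -51), 2790) = Add(-1342, 2790) = 1448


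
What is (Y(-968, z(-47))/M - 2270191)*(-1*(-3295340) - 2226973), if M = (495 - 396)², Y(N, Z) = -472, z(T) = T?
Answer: -23771317952767921/9801 ≈ -2.4254e+12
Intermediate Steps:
M = 9801 (M = 99² = 9801)
(Y(-968, z(-47))/M - 2270191)*(-1*(-3295340) - 2226973) = (-472/9801 - 2270191)*(-1*(-3295340) - 2226973) = (-472*1/9801 - 2270191)*(3295340 - 2226973) = (-472/9801 - 2270191)*1068367 = -22250142463/9801*1068367 = -23771317952767921/9801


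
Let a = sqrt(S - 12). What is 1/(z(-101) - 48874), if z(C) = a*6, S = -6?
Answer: -24437/1194334262 - 9*I*sqrt(2)/1194334262 ≈ -2.0461e-5 - 1.0657e-8*I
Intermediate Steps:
a = 3*I*sqrt(2) (a = sqrt(-6 - 12) = sqrt(-18) = 3*I*sqrt(2) ≈ 4.2426*I)
z(C) = 18*I*sqrt(2) (z(C) = (3*I*sqrt(2))*6 = 18*I*sqrt(2))
1/(z(-101) - 48874) = 1/(18*I*sqrt(2) - 48874) = 1/(-48874 + 18*I*sqrt(2))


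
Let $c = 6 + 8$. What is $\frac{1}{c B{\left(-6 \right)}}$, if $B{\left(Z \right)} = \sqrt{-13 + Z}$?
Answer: $- \frac{i \sqrt{19}}{266} \approx - 0.016387 i$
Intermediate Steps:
$c = 14$
$\frac{1}{c B{\left(-6 \right)}} = \frac{1}{14 \sqrt{-13 - 6}} = \frac{1}{14 \sqrt{-19}} = \frac{1}{14 i \sqrt{19}} = - \frac{i \sqrt{19}}{266}$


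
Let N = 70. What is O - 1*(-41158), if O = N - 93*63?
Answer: 35369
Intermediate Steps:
O = -5789 (O = 70 - 93*63 = 70 - 5859 = -5789)
O - 1*(-41158) = -5789 - 1*(-41158) = -5789 + 41158 = 35369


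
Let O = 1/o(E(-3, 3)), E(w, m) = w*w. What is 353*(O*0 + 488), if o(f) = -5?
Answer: 172264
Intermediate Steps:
E(w, m) = w²
O = -⅕ (O = 1/(-5) = -⅕ ≈ -0.20000)
353*(O*0 + 488) = 353*(-⅕*0 + 488) = 353*(0 + 488) = 353*488 = 172264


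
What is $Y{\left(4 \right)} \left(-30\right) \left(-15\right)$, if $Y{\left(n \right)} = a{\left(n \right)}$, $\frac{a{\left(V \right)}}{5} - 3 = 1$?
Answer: $9000$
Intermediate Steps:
$a{\left(V \right)} = 20$ ($a{\left(V \right)} = 15 + 5 \cdot 1 = 15 + 5 = 20$)
$Y{\left(n \right)} = 20$
$Y{\left(4 \right)} \left(-30\right) \left(-15\right) = 20 \left(-30\right) \left(-15\right) = \left(-600\right) \left(-15\right) = 9000$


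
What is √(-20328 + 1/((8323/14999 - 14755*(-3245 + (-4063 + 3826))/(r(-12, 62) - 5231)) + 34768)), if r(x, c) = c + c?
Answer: I*√72818595233188268556770699765/1892665312295 ≈ 142.58*I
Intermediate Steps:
r(x, c) = 2*c
√(-20328 + 1/((8323/14999 - 14755*(-3245 + (-4063 + 3826))/(r(-12, 62) - 5231)) + 34768)) = √(-20328 + 1/((8323/14999 - 14755*(-3245 + (-4063 + 3826))/(2*62 - 5231)) + 34768)) = √(-20328 + 1/((8323*(1/14999) - 14755*(-3245 - 237)/(124 - 5231)) + 34768)) = √(-20328 + 1/((8323/14999 - 14755/((-5107/(-3482)))) + 34768)) = √(-20328 + 1/((8323/14999 - 14755/((-5107*(-1/3482)))) + 34768)) = √(-20328 + 1/((8323/14999 - 14755/5107/3482) + 34768)) = √(-20328 + 1/((8323/14999 - 14755*3482/5107) + 34768)) = √(-20328 + 1/((8323/14999 - 51376910/5107) + 34768)) = √(-20328 + 1/(-770559767529/76599893 + 34768)) = √(-20328 + 1/(1892665312295/76599893)) = √(-20328 + 76599893/1892665312295) = √(-38474100391732867/1892665312295) = I*√72818595233188268556770699765/1892665312295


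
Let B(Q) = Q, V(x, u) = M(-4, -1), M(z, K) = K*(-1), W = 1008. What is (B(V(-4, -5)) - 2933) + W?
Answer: -1924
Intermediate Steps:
M(z, K) = -K
V(x, u) = 1 (V(x, u) = -1*(-1) = 1)
(B(V(-4, -5)) - 2933) + W = (1 - 2933) + 1008 = -2932 + 1008 = -1924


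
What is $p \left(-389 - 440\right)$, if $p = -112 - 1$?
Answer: $93677$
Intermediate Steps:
$p = -113$ ($p = -112 - 1 = -113$)
$p \left(-389 - 440\right) = - 113 \left(-389 - 440\right) = \left(-113\right) \left(-829\right) = 93677$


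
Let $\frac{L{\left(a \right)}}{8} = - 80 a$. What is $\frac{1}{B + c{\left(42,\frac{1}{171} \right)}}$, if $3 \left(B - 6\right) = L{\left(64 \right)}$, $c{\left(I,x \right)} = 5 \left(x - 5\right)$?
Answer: $- \frac{171}{2337964} \approx -7.3141 \cdot 10^{-5}$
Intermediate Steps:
$c{\left(I,x \right)} = -25 + 5 x$ ($c{\left(I,x \right)} = 5 \left(-5 + x\right) = -25 + 5 x$)
$L{\left(a \right)} = - 640 a$ ($L{\left(a \right)} = 8 \left(- 80 a\right) = - 640 a$)
$B = - \frac{40942}{3}$ ($B = 6 + \frac{\left(-640\right) 64}{3} = 6 + \frac{1}{3} \left(-40960\right) = 6 - \frac{40960}{3} = - \frac{40942}{3} \approx -13647.0$)
$\frac{1}{B + c{\left(42,\frac{1}{171} \right)}} = \frac{1}{- \frac{40942}{3} - \left(25 - \frac{5}{171}\right)} = \frac{1}{- \frac{40942}{3} + \left(-25 + 5 \cdot \frac{1}{171}\right)} = \frac{1}{- \frac{40942}{3} + \left(-25 + \frac{5}{171}\right)} = \frac{1}{- \frac{40942}{3} - \frac{4270}{171}} = \frac{1}{- \frac{2337964}{171}} = - \frac{171}{2337964}$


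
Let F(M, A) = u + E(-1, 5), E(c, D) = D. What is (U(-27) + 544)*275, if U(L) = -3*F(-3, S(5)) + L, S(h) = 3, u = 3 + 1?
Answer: 134750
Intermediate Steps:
u = 4
F(M, A) = 9 (F(M, A) = 4 + 5 = 9)
U(L) = -27 + L (U(L) = -3*9 + L = -27 + L)
(U(-27) + 544)*275 = ((-27 - 27) + 544)*275 = (-54 + 544)*275 = 490*275 = 134750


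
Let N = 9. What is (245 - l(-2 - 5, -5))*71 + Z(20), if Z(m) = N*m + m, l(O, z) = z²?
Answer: 15820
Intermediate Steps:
Z(m) = 10*m (Z(m) = 9*m + m = 10*m)
(245 - l(-2 - 5, -5))*71 + Z(20) = (245 - 1*(-5)²)*71 + 10*20 = (245 - 1*25)*71 + 200 = (245 - 25)*71 + 200 = 220*71 + 200 = 15620 + 200 = 15820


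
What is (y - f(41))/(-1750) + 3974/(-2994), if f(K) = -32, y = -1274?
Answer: -808988/1309875 ≈ -0.61761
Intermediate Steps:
(y - f(41))/(-1750) + 3974/(-2994) = (-1274 - 1*(-32))/(-1750) + 3974/(-2994) = (-1274 + 32)*(-1/1750) + 3974*(-1/2994) = -1242*(-1/1750) - 1987/1497 = 621/875 - 1987/1497 = -808988/1309875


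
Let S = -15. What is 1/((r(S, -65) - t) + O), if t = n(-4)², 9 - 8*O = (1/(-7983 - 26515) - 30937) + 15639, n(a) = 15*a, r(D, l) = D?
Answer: -275984/469621273 ≈ -0.00058767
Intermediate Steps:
O = 528060887/275984 (O = 9/8 - ((1/(-7983 - 26515) - 30937) + 15639)/8 = 9/8 - ((1/(-34498) - 30937) + 15639)/8 = 9/8 - ((-1/34498 - 30937) + 15639)/8 = 9/8 - (-1067264627/34498 + 15639)/8 = 9/8 - ⅛*(-527750405/34498) = 9/8 + 527750405/275984 = 528060887/275984 ≈ 1913.4)
t = 3600 (t = (15*(-4))² = (-60)² = 3600)
1/((r(S, -65) - t) + O) = 1/((-15 - 1*3600) + 528060887/275984) = 1/((-15 - 3600) + 528060887/275984) = 1/(-3615 + 528060887/275984) = 1/(-469621273/275984) = -275984/469621273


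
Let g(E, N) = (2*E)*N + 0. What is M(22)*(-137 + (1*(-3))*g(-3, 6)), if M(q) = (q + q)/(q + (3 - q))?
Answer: -1276/3 ≈ -425.33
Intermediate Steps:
g(E, N) = 2*E*N (g(E, N) = 2*E*N + 0 = 2*E*N)
M(q) = 2*q/3 (M(q) = (2*q)/3 = (2*q)*(⅓) = 2*q/3)
M(22)*(-137 + (1*(-3))*g(-3, 6)) = ((⅔)*22)*(-137 + (1*(-3))*(2*(-3)*6)) = 44*(-137 - 3*(-36))/3 = 44*(-137 + 108)/3 = (44/3)*(-29) = -1276/3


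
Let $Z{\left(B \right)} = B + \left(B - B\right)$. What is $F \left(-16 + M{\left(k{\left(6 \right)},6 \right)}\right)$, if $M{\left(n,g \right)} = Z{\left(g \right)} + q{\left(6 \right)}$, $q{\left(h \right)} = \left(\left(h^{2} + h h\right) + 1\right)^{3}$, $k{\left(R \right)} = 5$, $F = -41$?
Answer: $-15949287$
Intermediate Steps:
$Z{\left(B \right)} = B$ ($Z{\left(B \right)} = B + 0 = B$)
$q{\left(h \right)} = \left(1 + 2 h^{2}\right)^{3}$ ($q{\left(h \right)} = \left(\left(h^{2} + h^{2}\right) + 1\right)^{3} = \left(2 h^{2} + 1\right)^{3} = \left(1 + 2 h^{2}\right)^{3}$)
$M{\left(n,g \right)} = 389017 + g$ ($M{\left(n,g \right)} = g + \left(1 + 2 \cdot 6^{2}\right)^{3} = g + \left(1 + 2 \cdot 36\right)^{3} = g + \left(1 + 72\right)^{3} = g + 73^{3} = g + 389017 = 389017 + g$)
$F \left(-16 + M{\left(k{\left(6 \right)},6 \right)}\right) = - 41 \left(-16 + \left(389017 + 6\right)\right) = - 41 \left(-16 + 389023\right) = \left(-41\right) 389007 = -15949287$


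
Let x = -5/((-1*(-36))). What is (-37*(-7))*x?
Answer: -1295/36 ≈ -35.972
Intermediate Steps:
x = -5/36 ≈ -0.13889
(-37*(-7))*x = -37*(-7)*(-5/36) = 259*(-5/36) = -1295/36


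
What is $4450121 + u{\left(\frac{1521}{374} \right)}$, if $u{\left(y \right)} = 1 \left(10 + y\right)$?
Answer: $\frac{1664350515}{374} \approx 4.4501 \cdot 10^{6}$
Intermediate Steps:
$u{\left(y \right)} = 10 + y$
$4450121 + u{\left(\frac{1521}{374} \right)} = 4450121 + \left(10 + \frac{1521}{374}\right) = 4450121 + \frac{5261}{374} = \frac{1664350515}{374}$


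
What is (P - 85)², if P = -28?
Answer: 12769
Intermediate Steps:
(P - 85)² = (-28 - 85)² = (-113)² = 12769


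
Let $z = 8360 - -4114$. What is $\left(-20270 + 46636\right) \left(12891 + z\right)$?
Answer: $668773590$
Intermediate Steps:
$z = 12474$ ($z = 8360 + 4114 = 12474$)
$\left(-20270 + 46636\right) \left(12891 + z\right) = \left(-20270 + 46636\right) \left(12891 + 12474\right) = 26366 \cdot 25365 = 668773590$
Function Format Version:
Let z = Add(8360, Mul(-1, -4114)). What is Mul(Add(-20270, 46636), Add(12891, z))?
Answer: 668773590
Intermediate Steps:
z = 12474 (z = Add(8360, 4114) = 12474)
Mul(Add(-20270, 46636), Add(12891, z)) = Mul(Add(-20270, 46636), Add(12891, 12474)) = Mul(26366, 25365) = 668773590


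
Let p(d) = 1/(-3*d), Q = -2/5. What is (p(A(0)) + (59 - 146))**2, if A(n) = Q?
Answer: 267289/36 ≈ 7424.7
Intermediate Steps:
Q = -2/5 (Q = -2*1/5 = -2/5 ≈ -0.40000)
A(n) = -2/5
p(d) = -1/(3*d)
(p(A(0)) + (59 - 146))**2 = (-1/(3*(-2/5)) + (59 - 146))**2 = (-1/3*(-5/2) - 87)**2 = (5/6 - 87)**2 = (-517/6)**2 = 267289/36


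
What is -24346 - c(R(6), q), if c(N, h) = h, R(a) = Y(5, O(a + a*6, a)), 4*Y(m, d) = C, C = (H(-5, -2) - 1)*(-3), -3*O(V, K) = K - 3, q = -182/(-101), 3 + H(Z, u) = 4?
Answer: -2459128/101 ≈ -24348.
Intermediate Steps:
H(Z, u) = 1 (H(Z, u) = -3 + 4 = 1)
q = 182/101 (q = -182*(-1/101) = 182/101 ≈ 1.8020)
O(V, K) = 1 - K/3 (O(V, K) = -(K - 3)/3 = -(-3 + K)/3 = 1 - K/3)
C = 0 (C = (1 - 1)*(-3) = 0*(-3) = 0)
Y(m, d) = 0 (Y(m, d) = (¼)*0 = 0)
R(a) = 0
-24346 - c(R(6), q) = -24346 - 1*182/101 = -24346 - 182/101 = -2459128/101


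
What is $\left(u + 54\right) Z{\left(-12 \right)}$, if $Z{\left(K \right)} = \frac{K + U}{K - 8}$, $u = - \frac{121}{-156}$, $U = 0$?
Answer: $\frac{1709}{52} \approx 32.865$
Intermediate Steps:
$u = \frac{121}{156}$ ($u = \left(-121\right) \left(- \frac{1}{156}\right) = \frac{121}{156} \approx 0.77564$)
$Z{\left(K \right)} = \frac{K}{-8 + K}$ ($Z{\left(K \right)} = \frac{K + 0}{K - 8} = \frac{K}{-8 + K}$)
$\left(u + 54\right) Z{\left(-12 \right)} = \left(\frac{121}{156} + 54\right) \left(- \frac{12}{-8 - 12}\right) = \frac{8545 \left(- \frac{12}{-20}\right)}{156} = \frac{8545 \left(\left(-12\right) \left(- \frac{1}{20}\right)\right)}{156} = \frac{8545}{156} \cdot \frac{3}{5} = \frac{1709}{52}$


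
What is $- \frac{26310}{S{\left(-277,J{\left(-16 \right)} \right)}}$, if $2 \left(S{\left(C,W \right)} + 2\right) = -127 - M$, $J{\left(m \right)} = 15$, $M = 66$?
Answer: $\frac{52620}{197} \approx 267.11$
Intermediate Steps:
$S{\left(C,W \right)} = - \frac{197}{2}$ ($S{\left(C,W \right)} = -2 + \frac{-127 - 66}{2} = -2 + \frac{1}{2} \left(-193\right) = -2 - \frac{193}{2} = - \frac{197}{2}$)
$- \frac{26310}{S{\left(-277,J{\left(-16 \right)} \right)}} = - \frac{26310}{- \frac{197}{2}} = \left(-26310\right) \left(- \frac{2}{197}\right) = \frac{52620}{197}$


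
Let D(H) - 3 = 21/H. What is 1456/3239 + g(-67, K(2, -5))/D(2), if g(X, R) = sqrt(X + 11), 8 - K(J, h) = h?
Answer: 1456/3239 + 4*I*sqrt(14)/27 ≈ 0.44952 + 0.55432*I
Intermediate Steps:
K(J, h) = 8 - h
D(H) = 3 + 21/H
g(X, R) = sqrt(11 + X)
1456/3239 + g(-67, K(2, -5))/D(2) = 1456/3239 + sqrt(11 - 67)/(3 + 21/2) = 1456*(1/3239) + sqrt(-56)/(3 + 21*(1/2)) = 1456/3239 + (2*I*sqrt(14))/(3 + 21/2) = 1456/3239 + (2*I*sqrt(14))/(27/2) = 1456/3239 + (2*I*sqrt(14))*(2/27) = 1456/3239 + 4*I*sqrt(14)/27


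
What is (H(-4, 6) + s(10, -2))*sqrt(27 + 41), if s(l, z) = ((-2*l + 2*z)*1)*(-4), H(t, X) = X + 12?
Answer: 228*sqrt(17) ≈ 940.07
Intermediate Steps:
H(t, X) = 12 + X
s(l, z) = -8*z + 8*l (s(l, z) = (-2*l + 2*z)*(-4) = -8*z + 8*l)
(H(-4, 6) + s(10, -2))*sqrt(27 + 41) = ((12 + 6) + (-8*(-2) + 8*10))*sqrt(27 + 41) = (18 + (16 + 80))*sqrt(68) = (18 + 96)*(2*sqrt(17)) = 114*(2*sqrt(17)) = 228*sqrt(17)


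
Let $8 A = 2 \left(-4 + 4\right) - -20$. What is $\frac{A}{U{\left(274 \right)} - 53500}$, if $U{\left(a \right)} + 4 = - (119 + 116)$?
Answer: $- \frac{5}{107478} \approx -4.6521 \cdot 10^{-5}$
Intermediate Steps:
$U{\left(a \right)} = -239$ ($U{\left(a \right)} = -4 - \left(119 + 116\right) = -4 - 235 = -239$)
$A = \frac{5}{2}$ ($A = \frac{2 \left(-4 + 4\right) - -20}{8} = \frac{2 \cdot 0 + 20}{8} = \frac{0 + 20}{8} = \frac{1}{8} \cdot 20 = \frac{5}{2} \approx 2.5$)
$\frac{A}{U{\left(274 \right)} - 53500} = \frac{5}{2 \left(-239 - 53500\right)} = \frac{5}{2 \left(-53739\right)} = \frac{5}{2} \left(- \frac{1}{53739}\right) = - \frac{5}{107478}$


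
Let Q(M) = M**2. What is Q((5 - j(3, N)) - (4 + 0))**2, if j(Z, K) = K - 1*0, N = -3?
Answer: 256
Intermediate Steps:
j(Z, K) = K (j(Z, K) = K + 0 = K)
Q((5 - j(3, N)) - (4 + 0))**2 = (((5 - 1*(-3)) - (4 + 0))**2)**2 = (((5 + 3) - 1*4)**2)**2 = ((8 - 4)**2)**2 = (4**2)**2 = 16**2 = 256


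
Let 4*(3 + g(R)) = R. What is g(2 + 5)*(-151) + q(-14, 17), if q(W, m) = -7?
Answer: 727/4 ≈ 181.75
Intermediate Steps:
g(R) = -3 + R/4
g(2 + 5)*(-151) + q(-14, 17) = (-3 + (2 + 5)/4)*(-151) - 7 = (-3 + (¼)*7)*(-151) - 7 = (-3 + 7/4)*(-151) - 7 = -5/4*(-151) - 7 = 755/4 - 7 = 727/4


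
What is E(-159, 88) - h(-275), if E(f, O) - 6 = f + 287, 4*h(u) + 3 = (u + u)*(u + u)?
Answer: -301961/4 ≈ -75490.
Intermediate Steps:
h(u) = -¾ + u² (h(u) = -¾ + ((u + u)*(u + u))/4 = -¾ + ((2*u)*(2*u))/4 = -¾ + (4*u²)/4 = -¾ + u²)
E(f, O) = 293 + f (E(f, O) = 6 + (f + 287) = 6 + (287 + f) = 293 + f)
E(-159, 88) - h(-275) = (293 - 159) - (-¾ + (-275)²) = 134 - (-¾ + 75625) = 134 - 1*302497/4 = 134 - 302497/4 = -301961/4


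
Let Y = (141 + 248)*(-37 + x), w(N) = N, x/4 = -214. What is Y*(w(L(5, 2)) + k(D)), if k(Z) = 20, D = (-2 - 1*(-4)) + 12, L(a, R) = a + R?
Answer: -9379179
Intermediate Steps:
x = -856 (x = 4*(-214) = -856)
L(a, R) = R + a
D = 14 (D = (-2 + 4) + 12 = 2 + 12 = 14)
Y = -347377 (Y = (141 + 248)*(-37 - 856) = 389*(-893) = -347377)
Y*(w(L(5, 2)) + k(D)) = -347377*((2 + 5) + 20) = -347377*(7 + 20) = -347377*27 = -9379179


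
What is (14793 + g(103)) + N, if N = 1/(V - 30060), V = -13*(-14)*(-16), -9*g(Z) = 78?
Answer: 1462407113/98916 ≈ 14784.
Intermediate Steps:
g(Z) = -26/3 (g(Z) = -⅑*78 = -26/3)
V = -2912 (V = 182*(-16) = -2912)
N = -1/32972 (N = 1/(-2912 - 30060) = 1/(-32972) = -1/32972 ≈ -3.0329e-5)
(14793 + g(103)) + N = (14793 - 26/3) - 1/32972 = 44353/3 - 1/32972 = 1462407113/98916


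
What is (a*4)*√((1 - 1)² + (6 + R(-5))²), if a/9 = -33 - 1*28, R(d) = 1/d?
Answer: -63684/5 ≈ -12737.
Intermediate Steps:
a = -549 (a = 9*(-33 - 1*28) = 9*(-33 - 28) = 9*(-61) = -549)
(a*4)*√((1 - 1)² + (6 + R(-5))²) = (-549*4)*√((1 - 1)² + (6 + 1/(-5))²) = -2196*√(0² + (6 - ⅕)²) = -2196*√(0 + (29/5)²) = -2196*√(0 + 841/25) = -2196*√(841/25) = -2196*29/5 = -63684/5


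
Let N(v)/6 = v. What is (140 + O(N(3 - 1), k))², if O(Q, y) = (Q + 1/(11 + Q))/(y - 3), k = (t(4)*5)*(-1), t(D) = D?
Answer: 5443931089/279841 ≈ 19454.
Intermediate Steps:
N(v) = 6*v
k = -20 (k = (4*5)*(-1) = 20*(-1) = -20)
O(Q, y) = (Q + 1/(11 + Q))/(-3 + y)
(140 + O(N(3 - 1), k))² = (140 + (1 + (6*(3 - 1))² + 11*(6*(3 - 1)))/(-33 - 18*(3 - 1) + 11*(-20) + (6*(3 - 1))*(-20)))² = (140 + (1 + (6*2)² + 11*(6*2))/(-33 - 18*2 - 220 + (6*2)*(-20)))² = (140 + (1 + 12² + 11*12)/(-33 - 3*12 - 220 + 12*(-20)))² = (140 + (1 + 144 + 132)/(-33 - 36 - 220 - 240))² = (140 + 277/(-529))² = (140 - 1/529*277)² = (140 - 277/529)² = (73783/529)² = 5443931089/279841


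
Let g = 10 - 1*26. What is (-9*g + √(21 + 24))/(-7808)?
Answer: -9/488 - 3*√5/7808 ≈ -0.019302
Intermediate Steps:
g = -16 (g = 10 - 26 = -16)
(-9*g + √(21 + 24))/(-7808) = (-9*(-16) + √(21 + 24))/(-7808) = (144 + √45)*(-1/7808) = (144 + 3*√5)*(-1/7808) = -9/488 - 3*√5/7808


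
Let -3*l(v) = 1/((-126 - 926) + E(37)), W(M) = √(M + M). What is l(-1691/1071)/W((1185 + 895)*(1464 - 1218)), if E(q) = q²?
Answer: -√15990/121651920 ≈ -1.0395e-6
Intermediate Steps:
W(M) = √2*√M (W(M) = √(2*M) = √2*√M)
l(v) = -1/951 (l(v) = -1/(3*((-126 - 926) + 37²)) = -1/(3*(-1052 + 1369)) = -⅓/317 = -⅓*1/317 = -1/951)
l(-1691/1071)/W((1185 + 895)*(1464 - 1218)) = -√2/(2*√(1185 + 895)*√(1464 - 1218))/951 = -√15990/127920/951 = -√15990/121651920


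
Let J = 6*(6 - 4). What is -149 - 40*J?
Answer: -629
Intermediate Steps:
J = 12 (J = 6*2 = 12)
-149 - 40*J = -149 - 40*12 = -149 - 480 = -629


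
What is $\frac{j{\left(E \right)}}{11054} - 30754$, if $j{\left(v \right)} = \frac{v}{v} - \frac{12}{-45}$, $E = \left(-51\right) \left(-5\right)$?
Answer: $- \frac{5099320721}{165810} \approx -30754.0$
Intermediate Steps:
$E = 255$
$j{\left(v \right)} = \frac{19}{15}$ ($j{\left(v \right)} = 1 - - \frac{4}{15} = 1 + \frac{4}{15} = \frac{19}{15}$)
$\frac{j{\left(E \right)}}{11054} - 30754 = \frac{19}{15 \cdot 11054} - 30754 = \frac{19}{15} \cdot \frac{1}{11054} - 30754 = \frac{19}{165810} - 30754 = - \frac{5099320721}{165810}$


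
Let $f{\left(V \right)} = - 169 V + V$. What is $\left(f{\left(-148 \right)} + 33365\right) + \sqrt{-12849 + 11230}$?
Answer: $58229 + i \sqrt{1619} \approx 58229.0 + 40.237 i$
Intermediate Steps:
$f{\left(V \right)} = - 168 V$
$\left(f{\left(-148 \right)} + 33365\right) + \sqrt{-12849 + 11230} = \left(\left(-168\right) \left(-148\right) + 33365\right) + \sqrt{-12849 + 11230} = \left(24864 + 33365\right) + \sqrt{-1619} = 58229 + i \sqrt{1619}$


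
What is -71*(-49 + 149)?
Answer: -7100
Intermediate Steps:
-71*(-49 + 149) = -71*100 = -7100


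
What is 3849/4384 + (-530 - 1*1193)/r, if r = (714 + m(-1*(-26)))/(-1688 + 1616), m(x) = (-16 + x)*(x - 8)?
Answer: 91217085/653216 ≈ 139.64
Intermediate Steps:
m(x) = (-16 + x)*(-8 + x)
r = -149/12 (r = (714 + (128 + (-1*(-26))**2 - (-24)*(-26)))/(-1688 + 1616) = (714 + (128 + 26**2 - 24*26))/(-72) = (714 + (128 + 676 - 624))*(-1/72) = (714 + 180)*(-1/72) = 894*(-1/72) = -149/12 ≈ -12.417)
3849/4384 + (-530 - 1*1193)/r = 3849/4384 + (-530 - 1*1193)/(-149/12) = 3849*(1/4384) + (-530 - 1193)*(-12/149) = 3849/4384 - 1723*(-12/149) = 3849/4384 + 20676/149 = 91217085/653216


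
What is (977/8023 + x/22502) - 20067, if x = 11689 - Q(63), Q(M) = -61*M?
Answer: -1811310034946/90266773 ≈ -20066.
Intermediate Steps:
x = 15532 (x = 11689 - (-61)*63 = 11689 - 1*(-3843) = 11689 + 3843 = 15532)
(977/8023 + x/22502) - 20067 = (977/8023 + 15532/22502) - 20067 = (977*(1/8023) + 15532*(1/22502)) - 20067 = (977/8023 + 7766/11251) - 20067 = 73298845/90266773 - 20067 = -1811310034946/90266773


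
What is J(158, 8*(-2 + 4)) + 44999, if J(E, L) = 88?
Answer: 45087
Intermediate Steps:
J(158, 8*(-2 + 4)) + 44999 = 88 + 44999 = 45087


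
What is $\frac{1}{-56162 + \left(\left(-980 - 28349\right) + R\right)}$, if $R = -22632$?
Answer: $- \frac{1}{108123} \approx -9.2487 \cdot 10^{-6}$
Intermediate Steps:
$\frac{1}{-56162 + \left(\left(-980 - 28349\right) + R\right)} = \frac{1}{-56162 - 51961} = \frac{1}{-108123} = - \frac{1}{108123}$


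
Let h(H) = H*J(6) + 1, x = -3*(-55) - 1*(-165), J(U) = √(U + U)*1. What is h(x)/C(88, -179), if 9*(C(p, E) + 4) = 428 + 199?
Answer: 3/197 + 1980*√3/197 ≈ 17.424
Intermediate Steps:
J(U) = √2*√U (J(U) = √(2*U)*1 = (√2*√U)*1 = √2*√U)
C(p, E) = 197/3 (C(p, E) = -4 + (428 + 199)/9 = -4 + (⅑)*627 = -4 + 209/3 = 197/3)
x = 330 (x = 165 + 165 = 330)
h(H) = 1 + 2*H*√3 (h(H) = H*(√2*√6) + 1 = H*(2*√3) + 1 = 2*H*√3 + 1 = 1 + 2*H*√3)
h(x)/C(88, -179) = (1 + 2*330*√3)/(197/3) = (1 + 660*√3)*(3/197) = 3/197 + 1980*√3/197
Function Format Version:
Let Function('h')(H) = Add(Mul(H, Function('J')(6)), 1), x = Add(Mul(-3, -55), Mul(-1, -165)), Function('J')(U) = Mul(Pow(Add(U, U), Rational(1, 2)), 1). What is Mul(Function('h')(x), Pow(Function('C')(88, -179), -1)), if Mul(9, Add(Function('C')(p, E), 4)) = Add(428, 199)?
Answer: Add(Rational(3, 197), Mul(Rational(1980, 197), Pow(3, Rational(1, 2)))) ≈ 17.424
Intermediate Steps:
Function('J')(U) = Mul(Pow(2, Rational(1, 2)), Pow(U, Rational(1, 2))) (Function('J')(U) = Mul(Pow(Mul(2, U), Rational(1, 2)), 1) = Mul(Mul(Pow(2, Rational(1, 2)), Pow(U, Rational(1, 2))), 1) = Mul(Pow(2, Rational(1, 2)), Pow(U, Rational(1, 2))))
Function('C')(p, E) = Rational(197, 3) (Function('C')(p, E) = Add(-4, Mul(Rational(1, 9), Add(428, 199))) = Add(-4, Mul(Rational(1, 9), 627)) = Add(-4, Rational(209, 3)) = Rational(197, 3))
x = 330 (x = Add(165, 165) = 330)
Function('h')(H) = Add(1, Mul(2, H, Pow(3, Rational(1, 2)))) (Function('h')(H) = Add(Mul(H, Mul(Pow(2, Rational(1, 2)), Pow(6, Rational(1, 2)))), 1) = Add(Mul(H, Mul(2, Pow(3, Rational(1, 2)))), 1) = Add(Mul(2, H, Pow(3, Rational(1, 2))), 1) = Add(1, Mul(2, H, Pow(3, Rational(1, 2)))))
Mul(Function('h')(x), Pow(Function('C')(88, -179), -1)) = Mul(Add(1, Mul(2, 330, Pow(3, Rational(1, 2)))), Pow(Rational(197, 3), -1)) = Mul(Add(1, Mul(660, Pow(3, Rational(1, 2)))), Rational(3, 197)) = Add(Rational(3, 197), Mul(Rational(1980, 197), Pow(3, Rational(1, 2))))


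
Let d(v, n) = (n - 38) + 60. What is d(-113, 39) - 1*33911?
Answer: -33850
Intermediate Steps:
d(v, n) = 22 + n (d(v, n) = (-38 + n) + 60 = 22 + n)
d(-113, 39) - 1*33911 = (22 + 39) - 1*33911 = 61 - 33911 = -33850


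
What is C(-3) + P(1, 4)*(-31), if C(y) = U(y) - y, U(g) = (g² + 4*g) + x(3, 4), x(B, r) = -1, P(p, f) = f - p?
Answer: -94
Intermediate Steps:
U(g) = -1 + g² + 4*g (U(g) = (g² + 4*g) - 1 = -1 + g² + 4*g)
C(y) = -1 + y² + 3*y (C(y) = (-1 + y² + 4*y) - y = -1 + y² + 3*y)
C(-3) + P(1, 4)*(-31) = (-1 + (-3)² + 3*(-3)) + (4 - 1*1)*(-31) = (-1 + 9 - 9) + (4 - 1)*(-31) = -1 + 3*(-31) = -1 - 93 = -94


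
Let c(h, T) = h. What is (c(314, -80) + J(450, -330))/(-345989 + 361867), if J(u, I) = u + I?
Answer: 217/7939 ≈ 0.027333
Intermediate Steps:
J(u, I) = I + u
(c(314, -80) + J(450, -330))/(-345989 + 361867) = (314 + (-330 + 450))/(-345989 + 361867) = (314 + 120)/15878 = 434*(1/15878) = 217/7939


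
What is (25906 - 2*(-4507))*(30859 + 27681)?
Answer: 2044216800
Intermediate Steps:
(25906 - 2*(-4507))*(30859 + 27681) = (25906 + 9014)*58540 = 34920*58540 = 2044216800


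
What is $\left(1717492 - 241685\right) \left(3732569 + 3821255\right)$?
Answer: $11147986335968$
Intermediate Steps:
$\left(1717492 - 241685\right) \left(3732569 + 3821255\right) = 1475807 \cdot 7553824 = 11147986335968$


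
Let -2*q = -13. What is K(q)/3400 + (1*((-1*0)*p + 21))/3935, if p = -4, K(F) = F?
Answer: 38791/5351600 ≈ 0.0072485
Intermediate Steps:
q = 13/2 (q = -1/2*(-13) = 13/2 ≈ 6.5000)
K(q)/3400 + (1*((-1*0)*p + 21))/3935 = (13/2)/3400 + (1*(-1*0*(-4) + 21))/3935 = (13/2)*(1/3400) + (1*(0*(-4) + 21))*(1/3935) = 13/6800 + (1*(0 + 21))*(1/3935) = 13/6800 + (1*21)*(1/3935) = 13/6800 + 21*(1/3935) = 13/6800 + 21/3935 = 38791/5351600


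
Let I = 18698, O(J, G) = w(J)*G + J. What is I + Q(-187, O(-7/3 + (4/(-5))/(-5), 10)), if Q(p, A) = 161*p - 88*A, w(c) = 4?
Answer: -1105331/75 ≈ -14738.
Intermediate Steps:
O(J, G) = J + 4*G (O(J, G) = 4*G + J = J + 4*G)
Q(p, A) = -88*A + 161*p
I + Q(-187, O(-7/3 + (4/(-5))/(-5), 10)) = 18698 + (-88*((-7/3 + (4/(-5))/(-5)) + 4*10) + 161*(-187)) = 18698 + (-88*((-7*1/3 + (4*(-1/5))*(-1/5)) + 40) - 30107) = 18698 + (-88*((-7/3 - 4/5*(-1/5)) + 40) - 30107) = 18698 + (-88*((-7/3 + 4/25) + 40) - 30107) = 18698 + (-88*(-163/75 + 40) - 30107) = 18698 + (-88*2837/75 - 30107) = 18698 + (-249656/75 - 30107) = 18698 - 2507681/75 = -1105331/75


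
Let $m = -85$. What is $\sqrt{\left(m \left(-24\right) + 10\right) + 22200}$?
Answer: $5 \sqrt{970} \approx 155.72$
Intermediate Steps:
$\sqrt{\left(m \left(-24\right) + 10\right) + 22200} = \sqrt{\left(\left(-85\right) \left(-24\right) + 10\right) + 22200} = \sqrt{\left(2040 + 10\right) + 22200} = \sqrt{2050 + 22200} = \sqrt{24250} = 5 \sqrt{970}$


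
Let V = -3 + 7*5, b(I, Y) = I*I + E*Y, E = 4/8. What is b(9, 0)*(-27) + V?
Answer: -2155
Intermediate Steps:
E = ½ (E = 4*(⅛) = ½ ≈ 0.50000)
b(I, Y) = I² + Y/2 (b(I, Y) = I*I + Y/2 = I² + Y/2)
V = 32 (V = -3 + 35 = 32)
b(9, 0)*(-27) + V = (9² + (½)*0)*(-27) + 32 = (81 + 0)*(-27) + 32 = 81*(-27) + 32 = -2187 + 32 = -2155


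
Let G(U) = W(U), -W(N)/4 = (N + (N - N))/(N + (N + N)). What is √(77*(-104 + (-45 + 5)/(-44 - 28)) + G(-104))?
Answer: I*√71699/3 ≈ 89.256*I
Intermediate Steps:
W(N) = -4/3 (W(N) = -4*(N + (N - N))/(N + (N + N)) = -4*(N + 0)/(N + 2*N) = -4*N/(3*N) = -4*N*1/(3*N) = -4*⅓ = -4/3)
G(U) = -4/3
√(77*(-104 + (-45 + 5)/(-44 - 28)) + G(-104)) = √(77*(-104 + (-45 + 5)/(-44 - 28)) - 4/3) = √(77*(-104 - 40/(-72)) - 4/3) = √(77*(-104 - 40*(-1/72)) - 4/3) = √(77*(-104 + 5/9) - 4/3) = √(77*(-931/9) - 4/3) = √(-71687/9 - 4/3) = √(-71699/9) = I*√71699/3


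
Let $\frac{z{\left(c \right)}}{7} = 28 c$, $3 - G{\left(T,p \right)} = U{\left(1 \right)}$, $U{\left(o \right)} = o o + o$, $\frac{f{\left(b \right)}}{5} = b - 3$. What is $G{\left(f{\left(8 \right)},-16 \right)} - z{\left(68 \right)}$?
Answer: $-13327$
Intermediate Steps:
$f{\left(b \right)} = -15 + 5 b$ ($f{\left(b \right)} = 5 \left(b - 3\right) = 5 \left(-3 + b\right) = -15 + 5 b$)
$U{\left(o \right)} = o + o^{2}$ ($U{\left(o \right)} = o^{2} + o = o + o^{2}$)
$G{\left(T,p \right)} = 1$ ($G{\left(T,p \right)} = 3 - 1 \left(1 + 1\right) = 3 - 1 \cdot 2 = 3 - 2 = 1$)
$z{\left(c \right)} = 196 c$ ($z{\left(c \right)} = 7 \cdot 28 c = 196 c$)
$G{\left(f{\left(8 \right)},-16 \right)} - z{\left(68 \right)} = 1 - 196 \cdot 68 = 1 - 13328 = -13327$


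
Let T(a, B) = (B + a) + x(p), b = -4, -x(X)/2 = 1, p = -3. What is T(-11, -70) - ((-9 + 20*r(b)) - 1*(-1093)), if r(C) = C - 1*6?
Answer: -967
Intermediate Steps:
x(X) = -2 (x(X) = -2*1 = -2)
r(C) = -6 + C (r(C) = C - 6 = -6 + C)
T(a, B) = -2 + B + a (T(a, B) = (B + a) - 2 = -2 + B + a)
T(-11, -70) - ((-9 + 20*r(b)) - 1*(-1093)) = (-2 - 70 - 11) - ((-9 + 20*(-6 - 4)) - 1*(-1093)) = -83 - ((-9 + 20*(-10)) + 1093) = -83 - ((-9 - 200) + 1093) = -83 - (-209 + 1093) = -83 - 1*884 = -83 - 884 = -967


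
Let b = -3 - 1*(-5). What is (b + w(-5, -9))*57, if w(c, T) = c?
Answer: -171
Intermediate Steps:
b = 2 (b = -3 + 5 = 2)
(b + w(-5, -9))*57 = (2 - 5)*57 = -3*57 = -171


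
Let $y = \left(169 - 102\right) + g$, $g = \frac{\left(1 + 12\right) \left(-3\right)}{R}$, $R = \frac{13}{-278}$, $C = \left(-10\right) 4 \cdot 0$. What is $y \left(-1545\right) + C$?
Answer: $-1392045$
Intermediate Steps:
$C = 0$ ($C = \left(-40\right) 0 = 0$)
$R = - \frac{13}{278}$ ($R = 13 \left(- \frac{1}{278}\right) = - \frac{13}{278} \approx -0.046763$)
$g = 834$ ($g = \frac{\left(1 + 12\right) \left(-3\right)}{- \frac{13}{278}} = 13 \left(-3\right) \left(- \frac{278}{13}\right) = \left(-39\right) \left(- \frac{278}{13}\right) = 834$)
$y = 901$ ($y = \left(169 - 102\right) + 834 = 67 + 834 = 901$)
$y \left(-1545\right) + C = 901 \left(-1545\right) + 0 = -1392045 + 0 = -1392045$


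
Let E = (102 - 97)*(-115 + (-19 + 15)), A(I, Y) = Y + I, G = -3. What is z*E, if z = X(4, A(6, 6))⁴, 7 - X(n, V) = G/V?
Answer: -420832195/256 ≈ -1.6439e+6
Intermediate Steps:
A(I, Y) = I + Y
X(n, V) = 7 + 3/V (X(n, V) = 7 - (-3)/V = 7 + 3/V)
z = 707281/256 (z = (7 + 3/(6 + 6))⁴ = (7 + 3/12)⁴ = (7 + 3*(1/12))⁴ = (7 + ¼)⁴ = (29/4)⁴ = 707281/256 ≈ 2762.8)
E = -595 (E = 5*(-115 - 4) = 5*(-119) = -595)
z*E = (707281/256)*(-595) = -420832195/256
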